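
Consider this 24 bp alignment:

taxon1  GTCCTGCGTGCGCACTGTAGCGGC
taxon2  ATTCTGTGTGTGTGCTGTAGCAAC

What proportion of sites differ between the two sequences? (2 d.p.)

The sequences differ at 8 of 24 positions (sites 1, 3, 7, 11, 13, 14, 22, 23).
p = 8/24 = 0.333333… ≈ 0.33 (to 2 d.p.).

0.33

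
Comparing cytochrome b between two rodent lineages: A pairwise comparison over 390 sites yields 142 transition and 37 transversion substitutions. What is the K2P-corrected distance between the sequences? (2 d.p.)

P = 142/390 ≈ 0.364103 and Q = 37/390 ≈ 0.094872.
Under the Kimura two-parameter model, d = −½ ln(1 − 2P − Q) − ¼ ln(1 − 2Q).
1 − 2P − Q = 0.176922, giving −½ ln(0.176922) = 0.866023.
1 − 2Q = 0.810256, giving −¼ ln(0.810256) = 0.052601.
d = 0.866023 + 0.052601 = 0.918624.

0.92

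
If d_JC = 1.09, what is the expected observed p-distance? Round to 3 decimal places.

p = (3/4)(1 − e^(−4d/3)) = 0.75 × (1 − e^(-1.453333)) = 0.75 × (1 − 0.233790) = 0.574658.

0.575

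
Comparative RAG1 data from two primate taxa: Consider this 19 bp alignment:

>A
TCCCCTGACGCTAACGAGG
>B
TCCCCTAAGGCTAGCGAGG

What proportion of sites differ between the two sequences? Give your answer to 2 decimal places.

0.16

The sequences differ at 3 of 19 positions (sites 7, 9, 14).
p = 3/19 = 0.157894… ≈ 0.16 (to 2 d.p.).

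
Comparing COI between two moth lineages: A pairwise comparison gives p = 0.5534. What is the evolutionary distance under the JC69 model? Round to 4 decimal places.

1.0042

d = −(3/4) ln(1 − 4p/3) = −0.75 ln(1 − 0.737867) = −0.75 ln(0.262133)
  = −0.75 × (-1.338903) = 1.004177 substitutions/site.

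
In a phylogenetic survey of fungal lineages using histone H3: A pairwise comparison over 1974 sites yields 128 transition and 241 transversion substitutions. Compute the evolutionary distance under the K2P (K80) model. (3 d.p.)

0.215

P = 128/1974 ≈ 0.064843 and Q = 241/1974 ≈ 0.122087.
Under the Kimura two-parameter model, d = −½ ln(1 − 2P − Q) − ¼ ln(1 − 2Q).
1 − 2P − Q = 0.748227, giving −½ ln(0.748227) = 0.145024.
1 − 2Q = 0.755826, giving −¼ ln(0.755826) = 0.069986.
d = 0.145024 + 0.069986 = 0.215010.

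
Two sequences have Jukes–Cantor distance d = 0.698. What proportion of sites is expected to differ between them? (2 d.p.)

0.45

p = (3/4)(1 − e^(−4d/3)) = 0.75 × (1 − e^(-0.930667)) = 0.75 × (1 − 0.394291) = 0.454282.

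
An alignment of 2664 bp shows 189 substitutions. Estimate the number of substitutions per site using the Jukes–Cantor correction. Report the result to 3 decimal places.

0.075

p = 189/2664 ≈ 0.070946.
d = −(3/4) ln(1 − 4p/3) = −0.75 ln(1 − 0.094595) = −0.75 ln(0.905405)
  = −0.75 × (-0.099373) = 0.074530 substitutions/site.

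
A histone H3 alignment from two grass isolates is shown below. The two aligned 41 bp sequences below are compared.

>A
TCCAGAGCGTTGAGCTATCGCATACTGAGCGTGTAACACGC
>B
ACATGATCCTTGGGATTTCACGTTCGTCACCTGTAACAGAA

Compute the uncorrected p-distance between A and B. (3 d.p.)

The sequences differ at 19 of 41 positions.
p = 19/41 = 0.463414… ≈ 0.463 (to 3 d.p.).

0.463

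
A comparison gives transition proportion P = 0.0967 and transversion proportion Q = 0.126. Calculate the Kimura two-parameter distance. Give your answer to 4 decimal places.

Under the Kimura two-parameter model, d = −½ ln(1 − 2P − Q) − ¼ ln(1 − 2Q).
1 − 2P − Q = 0.6806, giving −½ ln(0.6806) = 0.192390.
1 − 2Q = 0.748, giving −¼ ln(0.748) = 0.072588.
d = 0.192390 + 0.072588 = 0.264978.

0.2650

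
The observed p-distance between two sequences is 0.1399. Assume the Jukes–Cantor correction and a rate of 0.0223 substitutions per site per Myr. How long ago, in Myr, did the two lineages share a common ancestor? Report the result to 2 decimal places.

3.47

d = −(3/4) ln(1 − 4p/3) = −0.75 ln(1 − 0.186533) = −0.75 ln(0.813467)
  = −0.75 × (-0.206450) = 0.154838 substitutions/site.
Under a molecular clock d = 2μt, so t = d/(2μ) = 0.154838 / (2 × 0.0223) = 3.47 Myr.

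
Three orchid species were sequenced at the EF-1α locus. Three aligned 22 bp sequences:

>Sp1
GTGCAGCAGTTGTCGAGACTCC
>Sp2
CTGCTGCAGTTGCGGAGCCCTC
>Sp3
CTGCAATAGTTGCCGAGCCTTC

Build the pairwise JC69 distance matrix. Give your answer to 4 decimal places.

Sp1–Sp2: 7/22 sites differ → p ≈ 0.318182, d = −0.75 ln(1 − 0.424243) = 0.414052 ≈ 0.4141.
Sp1–Sp3: 6/22 sites differ → p ≈ 0.272727, d = −0.75 ln(1 − 0.363636) = 0.338988 ≈ 0.3390.
Sp2–Sp3: 5/22 sites differ → p ≈ 0.227273, d = −0.75 ln(1 − 0.303031) = 0.270761 ≈ 0.2708.

d(Sp1,Sp2) = 0.4141, d(Sp1,Sp3) = 0.3390, d(Sp2,Sp3) = 0.2708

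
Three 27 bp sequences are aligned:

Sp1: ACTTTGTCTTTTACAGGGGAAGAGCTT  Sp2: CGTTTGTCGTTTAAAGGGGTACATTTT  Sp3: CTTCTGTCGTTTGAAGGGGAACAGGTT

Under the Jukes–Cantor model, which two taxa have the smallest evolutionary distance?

Sp1–Sp2: 8/27 differ, p = 0.296, d = 0.377.
Sp1–Sp3: 8/27 differ, p = 0.296, d = 0.377.
Sp2–Sp3: 6/27 differ, p = 0.222, d = 0.264.
The smallest distance is between Sp2 and Sp3.

Sp2 and Sp3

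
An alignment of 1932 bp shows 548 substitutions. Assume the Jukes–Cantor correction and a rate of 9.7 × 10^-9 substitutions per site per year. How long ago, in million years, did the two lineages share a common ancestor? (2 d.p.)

18.37

p = 548/1932 ≈ 0.283644.
d = −(3/4) ln(1 − 4p/3) = −0.75 ln(1 − 0.378192) = −0.75 ln(0.621808)
  = −0.75 × (-0.475124) = 0.356343 substitutions/site.
Under a molecular clock d = 2μt, so t = d/(2μ) = 0.356343 / (2 × 9.7 × 10^-9) = 18.37 million years.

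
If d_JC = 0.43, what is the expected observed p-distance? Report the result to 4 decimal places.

p = (3/4)(1 − e^(−4d/3)) = 0.75 × (1 − e^(-0.573333)) = 0.75 × (1 − 0.563644) = 0.327267.

0.3273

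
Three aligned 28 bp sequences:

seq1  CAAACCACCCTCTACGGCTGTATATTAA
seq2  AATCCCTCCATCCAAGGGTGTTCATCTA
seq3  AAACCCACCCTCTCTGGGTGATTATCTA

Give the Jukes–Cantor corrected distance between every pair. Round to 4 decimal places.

seq1–seq2: 12/28 sites differ → p ≈ 0.428571, d = −0.75 ln(1 − 0.571428) = 0.635472 ≈ 0.6355.
seq1–seq3: 9/28 sites differ → p ≈ 0.321429, d = −0.75 ln(1 − 0.428572) = 0.419713 ≈ 0.4197.
seq2–seq3: 8/28 sites differ → p ≈ 0.285714, d = −0.75 ln(1 − 0.380952) = 0.359679 ≈ 0.3597.

d(seq1,seq2) = 0.6355, d(seq1,seq3) = 0.4197, d(seq2,seq3) = 0.3597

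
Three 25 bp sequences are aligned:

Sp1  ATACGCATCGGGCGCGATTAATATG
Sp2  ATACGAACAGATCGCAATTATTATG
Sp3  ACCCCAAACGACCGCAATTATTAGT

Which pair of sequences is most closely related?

Sp1–Sp2: 7/25 differ, p = 0.280, d = 0.351.
Sp1–Sp3: 11/25 differ, p = 0.440, d = 0.663.
Sp2–Sp3: 8/25 differ, p = 0.320, d = 0.417.
The smallest distance is between Sp1 and Sp2.

Sp1 and Sp2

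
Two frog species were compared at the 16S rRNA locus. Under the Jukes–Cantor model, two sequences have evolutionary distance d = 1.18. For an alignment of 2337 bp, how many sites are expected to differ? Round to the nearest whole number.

1389

Invert JC69: p = (3/4)(1 − e^(−4d/3)) = 0.75 × (1 − e^(-1.573333)) = 0.75 × (1 − 0.207353) = 0.594485.
Expected differing sites = pL ≈ 0.594485 × 2337 = 1389.311445 ≈ 1389.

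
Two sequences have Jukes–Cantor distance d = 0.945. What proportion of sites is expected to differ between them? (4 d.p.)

p = (3/4)(1 − e^(−4d/3)) = 0.75 × (1 − e^(-1.26)) = 0.75 × (1 − 0.283654) = 0.537260.

0.5373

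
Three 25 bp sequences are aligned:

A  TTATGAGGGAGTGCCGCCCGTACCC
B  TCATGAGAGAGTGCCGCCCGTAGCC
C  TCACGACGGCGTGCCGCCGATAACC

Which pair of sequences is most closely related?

A and B

A–B: 3/25 differ, p = 0.120, d = 0.131.
A–C: 7/25 differ, p = 0.280, d = 0.351.
B–C: 7/25 differ, p = 0.280, d = 0.351.
The smallest distance is between A and B.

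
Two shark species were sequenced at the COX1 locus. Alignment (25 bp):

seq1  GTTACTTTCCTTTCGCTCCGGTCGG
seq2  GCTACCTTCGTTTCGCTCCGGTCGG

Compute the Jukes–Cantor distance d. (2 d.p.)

The sequences differ at 3 of 25 sites (2, 6, 10), so p = 3/25 = 0.12.
d = −(3/4) ln(1 − 4p/3) = −0.75 ln(1 − 0.16) = −0.75 ln(0.84)
  = −0.75 × (-0.174353) = 0.130765 substitutions/site.

0.13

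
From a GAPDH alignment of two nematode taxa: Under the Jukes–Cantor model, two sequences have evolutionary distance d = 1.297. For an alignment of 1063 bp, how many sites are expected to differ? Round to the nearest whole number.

656

Invert JC69: p = (3/4)(1 − e^(−4d/3)) = 0.75 × (1 − e^(-1.729333)) = 0.75 × (1 − 0.177403) = 0.616948.
Expected differing sites = pL ≈ 0.616948 × 1063 = 655.815724 ≈ 656.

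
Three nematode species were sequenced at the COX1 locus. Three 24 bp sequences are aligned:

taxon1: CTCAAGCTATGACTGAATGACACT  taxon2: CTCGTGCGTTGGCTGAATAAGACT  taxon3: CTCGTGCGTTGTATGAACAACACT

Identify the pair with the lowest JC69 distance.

taxon1–taxon2: 7/24 differ, p = 0.292, d = 0.369.
taxon1–taxon3: 8/24 differ, p = 0.333, d = 0.441.
taxon2–taxon3: 4/24 differ, p = 0.167, d = 0.188.
The smallest distance is between taxon2 and taxon3.

taxon2 and taxon3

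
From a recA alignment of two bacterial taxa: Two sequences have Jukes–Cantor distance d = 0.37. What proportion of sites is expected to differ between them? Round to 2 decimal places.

p = (3/4)(1 − e^(−4d/3)) = 0.75 × (1 − e^(-0.493333)) = 0.75 × (1 − 0.610588) = 0.292059.

0.29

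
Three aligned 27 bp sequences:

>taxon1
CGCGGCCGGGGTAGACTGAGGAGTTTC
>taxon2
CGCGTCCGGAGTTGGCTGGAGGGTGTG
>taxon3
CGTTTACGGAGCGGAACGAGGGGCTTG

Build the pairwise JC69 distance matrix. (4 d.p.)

taxon1–taxon2: 9/27 sites differ → p ≈ 0.333333, d = −0.75 ln(1 − 0.444444) = 0.440839 ≈ 0.4408.
taxon1–taxon3: 12/27 sites differ → p ≈ 0.444444, d = −0.75 ln(1 − 0.592592) = 0.673455 ≈ 0.6735.
taxon2–taxon3: 12/27 sites differ → p ≈ 0.444444, d = −0.75 ln(1 − 0.592592) = 0.673455 ≈ 0.6735.

d(taxon1,taxon2) = 0.4408, d(taxon1,taxon3) = 0.6735, d(taxon2,taxon3) = 0.6735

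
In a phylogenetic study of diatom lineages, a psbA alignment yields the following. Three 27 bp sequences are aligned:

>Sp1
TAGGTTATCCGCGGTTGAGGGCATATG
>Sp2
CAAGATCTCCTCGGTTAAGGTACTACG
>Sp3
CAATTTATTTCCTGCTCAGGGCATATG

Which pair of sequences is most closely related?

Sp1–Sp2: 10/27 differ, p = 0.370, d = 0.511.
Sp1–Sp3: 9/27 differ, p = 0.333, d = 0.441.
Sp2–Sp3: 13/27 differ, p = 0.481, d = 0.770.
The smallest distance is between Sp1 and Sp3.

Sp1 and Sp3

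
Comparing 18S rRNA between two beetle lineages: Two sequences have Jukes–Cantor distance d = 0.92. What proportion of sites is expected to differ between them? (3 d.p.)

0.530

p = (3/4)(1 − e^(−4d/3)) = 0.75 × (1 − e^(-1.226667)) = 0.75 × (1 − 0.293268) = 0.530049.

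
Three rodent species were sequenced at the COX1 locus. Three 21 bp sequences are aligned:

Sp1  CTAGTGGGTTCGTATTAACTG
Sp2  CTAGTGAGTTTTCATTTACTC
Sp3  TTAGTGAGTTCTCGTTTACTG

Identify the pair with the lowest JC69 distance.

Sp2 and Sp3

Sp1–Sp2: 6/21 differ, p = 0.286, d = 0.360.
Sp1–Sp3: 6/21 differ, p = 0.286, d = 0.360.
Sp2–Sp3: 4/21 differ, p = 0.190, d = 0.220.
The smallest distance is between Sp2 and Sp3.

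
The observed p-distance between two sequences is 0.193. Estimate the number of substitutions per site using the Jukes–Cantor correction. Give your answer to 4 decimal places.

d = −(3/4) ln(1 − 4p/3) = −0.75 ln(1 − 0.257333) = −0.75 ln(0.742667)
  = −0.75 × (-0.297508) = 0.223131 substitutions/site.

0.2231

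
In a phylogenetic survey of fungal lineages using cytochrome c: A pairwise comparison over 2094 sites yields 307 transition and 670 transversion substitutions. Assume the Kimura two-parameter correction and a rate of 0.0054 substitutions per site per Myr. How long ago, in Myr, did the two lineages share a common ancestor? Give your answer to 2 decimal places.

67.62

P = 307/2094 ≈ 0.146609 and Q = 670/2094 ≈ 0.319962.
Under the Kimura two-parameter model, d = −½ ln(1 − 2P − Q) − ¼ ln(1 − 2Q).
1 − 2P − Q = 0.38682, giving −½ ln(0.38682) = 0.474898.
1 − 2Q = 0.360076, giving −¼ ln(0.360076) = 0.255360.
d = 0.474898 + 0.255360 = 0.730258.
Under a molecular clock d = 2μt, so t = d/(2μ) = 0.730258 / (2 × 0.0054) = 67.62 Myr.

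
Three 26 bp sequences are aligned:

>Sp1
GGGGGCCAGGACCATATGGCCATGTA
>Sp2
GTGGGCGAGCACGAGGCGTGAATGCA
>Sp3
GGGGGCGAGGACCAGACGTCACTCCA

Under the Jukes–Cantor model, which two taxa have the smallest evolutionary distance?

Sp2 and Sp3

Sp1–Sp2: 11/26 differ, p = 0.423, d = 0.623.
Sp1–Sp3: 8/26 differ, p = 0.308, d = 0.396.
Sp2–Sp3: 7/26 differ, p = 0.269, d = 0.334.
The smallest distance is between Sp2 and Sp3.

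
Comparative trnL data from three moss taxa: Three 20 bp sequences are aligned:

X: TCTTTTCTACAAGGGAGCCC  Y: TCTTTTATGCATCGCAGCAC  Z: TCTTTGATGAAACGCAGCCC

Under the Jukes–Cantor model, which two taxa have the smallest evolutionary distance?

X–Y: 6/20 differ, p = 0.300, d = 0.383.
X–Z: 6/20 differ, p = 0.300, d = 0.383.
Y–Z: 4/20 differ, p = 0.200, d = 0.233.
The smallest distance is between Y and Z.

Y and Z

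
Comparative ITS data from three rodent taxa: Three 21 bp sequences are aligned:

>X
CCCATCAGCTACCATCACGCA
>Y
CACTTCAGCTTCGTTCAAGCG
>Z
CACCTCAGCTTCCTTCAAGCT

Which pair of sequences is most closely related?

X–Y: 7/21 differ, p = 0.333, d = 0.441.
X–Z: 6/21 differ, p = 0.286, d = 0.360.
Y–Z: 3/21 differ, p = 0.143, d = 0.158.
The smallest distance is between Y and Z.

Y and Z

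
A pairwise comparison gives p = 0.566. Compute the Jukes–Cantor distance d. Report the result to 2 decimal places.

1.05

d = −(3/4) ln(1 − 4p/3) = −0.75 ln(1 − 0.754667) = −0.75 ln(0.245333)
  = −0.75 × (-1.405139) = 1.053854 substitutions/site.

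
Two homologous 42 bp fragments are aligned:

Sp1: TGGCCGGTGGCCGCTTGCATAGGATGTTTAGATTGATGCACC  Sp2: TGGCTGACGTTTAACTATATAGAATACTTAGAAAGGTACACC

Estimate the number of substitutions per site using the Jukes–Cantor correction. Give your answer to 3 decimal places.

0.635

The sequences differ at 18 of 42 sites, so p = 18/42 ≈ 0.428571.
d = −(3/4) ln(1 − 4p/3) = −0.75 ln(1 − 0.571428) = −0.75 ln(0.428572)
  = −0.75 × (-0.847297) = 0.635473 substitutions/site.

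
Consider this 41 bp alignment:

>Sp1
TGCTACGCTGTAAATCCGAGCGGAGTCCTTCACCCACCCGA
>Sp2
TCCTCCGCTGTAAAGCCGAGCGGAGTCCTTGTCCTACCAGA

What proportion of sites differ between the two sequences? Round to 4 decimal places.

0.1707

The sequences differ at 7 of 41 positions (sites 2, 5, 15, 31, 32, 35, 39).
p = 7/41 = 0.170731… ≈ 0.1707 (to 4 d.p.).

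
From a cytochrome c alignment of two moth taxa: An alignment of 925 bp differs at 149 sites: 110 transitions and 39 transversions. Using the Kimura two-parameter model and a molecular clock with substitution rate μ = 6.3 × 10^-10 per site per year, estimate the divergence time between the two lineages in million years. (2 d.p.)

147.84

P = 110/925 ≈ 0.118919 and Q = 39/925 ≈ 0.042162.
Under the Kimura two-parameter model, d = −½ ln(1 − 2P − Q) − ¼ ln(1 − 2Q).
1 − 2P − Q = 0.72, giving −½ ln(0.72) = 0.164252.
1 − 2Q = 0.915676, giving −¼ ln(0.915676) = 0.022023.
d = 0.164252 + 0.022023 = 0.186275.
Under a molecular clock d = 2μt, so t = d/(2μ) = 0.186275 / (2 × 6.3 × 10^-10) = 147.84 million years.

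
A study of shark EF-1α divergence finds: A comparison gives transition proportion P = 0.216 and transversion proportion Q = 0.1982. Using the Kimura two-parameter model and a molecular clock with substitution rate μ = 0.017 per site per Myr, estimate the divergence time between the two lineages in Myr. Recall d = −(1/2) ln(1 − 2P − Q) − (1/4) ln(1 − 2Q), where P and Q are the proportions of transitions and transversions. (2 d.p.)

Under the Kimura two-parameter model, d = −½ ln(1 − 2P − Q) − ¼ ln(1 − 2Q).
1 − 2P − Q = 0.3698, giving −½ ln(0.3698) = 0.497396.
1 − 2Q = 0.6036, giving −¼ ln(0.6036) = 0.126211.
d = 0.497396 + 0.126211 = 0.623607.
Under a molecular clock d = 2μt, so t = d/(2μ) = 0.623607 / (2 × 0.017) = 18.34 Myr.

18.34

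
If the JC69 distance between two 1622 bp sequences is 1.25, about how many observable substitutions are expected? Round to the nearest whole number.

987

Invert JC69: p = (3/4)(1 − e^(−4d/3)) = 0.75 × (1 − e^(-1.666667)) = 0.75 × (1 − 0.188876) = 0.608343.
Expected differing sites = pL ≈ 0.608343 × 1622 = 986.732346 ≈ 987.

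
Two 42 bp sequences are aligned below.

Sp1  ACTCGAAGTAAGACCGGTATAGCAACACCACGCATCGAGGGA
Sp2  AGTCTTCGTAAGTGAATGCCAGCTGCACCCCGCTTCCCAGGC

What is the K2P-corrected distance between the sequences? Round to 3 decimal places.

0.782

Of 42 sites, 4 differences are transitions and 16 are transversions, so P = 4/42 ≈ 0.095238 and Q = 16/42 ≈ 0.380952.
Under the Kimura two-parameter model, d = −½ ln(1 − 2P − Q) − ¼ ln(1 − 2Q).
1 − 2P − Q = 0.428572, giving −½ ln(0.428572) = 0.423648.
1 − 2Q = 0.238096, giving −¼ ln(0.238096) = 0.358770.
d = 0.423648 + 0.358770 = 0.782418.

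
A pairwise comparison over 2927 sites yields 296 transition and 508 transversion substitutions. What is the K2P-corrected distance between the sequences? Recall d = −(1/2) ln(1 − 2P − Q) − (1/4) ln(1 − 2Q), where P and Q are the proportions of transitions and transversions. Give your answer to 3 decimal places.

0.342

P = 296/2927 ≈ 0.101127 and Q = 508/2927 ≈ 0.173557.
Under the Kimura two-parameter model, d = −½ ln(1 − 2P − Q) − ¼ ln(1 − 2Q).
1 − 2P − Q = 0.624189, giving −½ ln(0.624189) = 0.235651.
1 − 2Q = 0.652886, giving −¼ ln(0.652886) = 0.106588.
d = 0.235651 + 0.106588 = 0.342239.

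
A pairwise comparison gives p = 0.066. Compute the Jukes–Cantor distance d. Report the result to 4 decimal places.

0.0691

d = −(3/4) ln(1 − 4p/3) = −0.75 ln(1 − 0.088) = −0.75 ln(0.912)
  = −0.75 × (-0.092115) = 0.069086 substitutions/site.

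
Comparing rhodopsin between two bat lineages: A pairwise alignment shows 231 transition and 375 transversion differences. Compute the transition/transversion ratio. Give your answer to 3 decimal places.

R = 231/375 = 0.616.

0.616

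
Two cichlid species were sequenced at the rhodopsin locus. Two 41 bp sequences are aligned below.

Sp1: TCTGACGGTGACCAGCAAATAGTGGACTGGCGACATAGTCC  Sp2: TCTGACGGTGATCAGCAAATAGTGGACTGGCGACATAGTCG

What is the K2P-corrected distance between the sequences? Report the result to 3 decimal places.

0.050

Of 41 sites, 1 differences are transitions and 1 are transversions, so P = 1/41 ≈ 0.02439 and Q = 1/41 ≈ 0.02439.
Under the Kimura two-parameter model, d = −½ ln(1 − 2P − Q) − ¼ ln(1 − 2Q).
1 − 2P − Q = 0.92683, giving −½ ln(0.92683) = 0.037993.
1 − 2Q = 0.95122, giving −¼ ln(0.95122) = 0.012502.
d = 0.037993 + 0.012502 = 0.050495.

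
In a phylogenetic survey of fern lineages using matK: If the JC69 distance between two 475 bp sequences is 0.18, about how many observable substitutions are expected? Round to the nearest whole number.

Invert JC69: p = (3/4)(1 − e^(−4d/3)) = 0.75 × (1 − e^(-0.24)) = 0.75 × (1 − 0.786628) = 0.160029.
Expected differing sites = pL ≈ 0.160029 × 475 = 76.013775 ≈ 76.

76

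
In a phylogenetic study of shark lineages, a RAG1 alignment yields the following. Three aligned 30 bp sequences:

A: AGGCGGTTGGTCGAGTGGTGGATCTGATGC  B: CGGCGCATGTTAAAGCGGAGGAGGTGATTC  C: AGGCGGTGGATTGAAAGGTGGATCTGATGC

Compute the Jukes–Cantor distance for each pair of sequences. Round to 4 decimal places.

A–B: 11/30 sites differ → p ≈ 0.366667, d = −0.75 ln(1 − 0.488889) = 0.503376 ≈ 0.5034.
A–C: 5/30 sites differ → p ≈ 0.166667, d = −0.75 ln(1 − 0.222223) = 0.188487 ≈ 0.1885.
B–C: 13/30 sites differ → p ≈ 0.433333, d = −0.75 ln(1 − 0.577777) = 0.646666 ≈ 0.6467.

d(A,B) = 0.5034, d(A,C) = 0.1885, d(B,C) = 0.6467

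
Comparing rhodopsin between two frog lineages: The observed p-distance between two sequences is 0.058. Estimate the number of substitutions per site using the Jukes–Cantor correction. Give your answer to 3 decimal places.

0.060

d = −(3/4) ln(1 − 4p/3) = −0.75 ln(1 − 0.077333) = −0.75 ln(0.922667)
  = −0.75 × (-0.080487) = 0.060365 substitutions/site.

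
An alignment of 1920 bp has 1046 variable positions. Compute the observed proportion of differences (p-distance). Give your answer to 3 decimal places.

p = 1046/1920 = 0.544791… ≈ 0.545 (to 3 d.p.).

0.545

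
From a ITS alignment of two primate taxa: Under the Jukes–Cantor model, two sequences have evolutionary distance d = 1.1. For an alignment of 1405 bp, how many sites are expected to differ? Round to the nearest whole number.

Invert JC69: p = (3/4)(1 − e^(−4d/3)) = 0.75 × (1 − e^(-1.466667)) = 0.75 × (1 − 0.230693) = 0.576980.
Expected differing sites = pL ≈ 0.576980 × 1405 = 810.6569 ≈ 811.

811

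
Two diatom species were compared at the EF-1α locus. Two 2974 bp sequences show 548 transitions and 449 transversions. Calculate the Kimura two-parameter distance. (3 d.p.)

0.456

P = 548/2974 ≈ 0.184264 and Q = 449/2974 ≈ 0.150975.
Under the Kimura two-parameter model, d = −½ ln(1 − 2P − Q) − ¼ ln(1 − 2Q).
1 − 2P − Q = 0.480497, giving −½ ln(0.480497) = 0.366467.
1 − 2Q = 0.69805, giving −¼ ln(0.69805) = 0.089866.
d = 0.366467 + 0.089866 = 0.456333.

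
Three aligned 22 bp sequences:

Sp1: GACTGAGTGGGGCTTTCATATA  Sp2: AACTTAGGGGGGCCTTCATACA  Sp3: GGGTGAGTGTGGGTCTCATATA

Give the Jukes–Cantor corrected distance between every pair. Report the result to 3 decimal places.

d(Sp1,Sp2) = 0.271, d(Sp1,Sp3) = 0.271, d(Sp2,Sp3) = 0.699

Sp1–Sp2: 5/22 sites differ → p ≈ 0.227273, d = −0.75 ln(1 − 0.303031) = 0.270761 ≈ 0.271.
Sp1–Sp3: 5/22 sites differ → p ≈ 0.227273, d = −0.75 ln(1 − 0.303031) = 0.270761 ≈ 0.271.
Sp2–Sp3: 10/22 sites differ → p ≈ 0.454545, d = −0.75 ln(1 − 0.60606) = 0.698667 ≈ 0.699.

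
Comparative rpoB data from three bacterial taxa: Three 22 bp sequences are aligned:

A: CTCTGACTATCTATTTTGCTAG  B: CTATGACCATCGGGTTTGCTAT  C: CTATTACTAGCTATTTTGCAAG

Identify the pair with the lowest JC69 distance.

A–B: 6/22 differ, p = 0.273, d = 0.339.
A–C: 4/22 differ, p = 0.182, d = 0.208.
B–C: 8/22 differ, p = 0.364, d = 0.497.
The smallest distance is between A and C.

A and C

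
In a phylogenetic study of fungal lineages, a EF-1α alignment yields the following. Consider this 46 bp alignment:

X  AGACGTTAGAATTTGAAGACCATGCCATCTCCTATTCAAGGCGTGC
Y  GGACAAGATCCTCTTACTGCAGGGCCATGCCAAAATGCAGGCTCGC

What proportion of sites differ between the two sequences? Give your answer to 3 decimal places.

0.522

The sequences differ at 24 of 46 positions.
p = 24/46 = 0.521739… ≈ 0.522 (to 3 d.p.).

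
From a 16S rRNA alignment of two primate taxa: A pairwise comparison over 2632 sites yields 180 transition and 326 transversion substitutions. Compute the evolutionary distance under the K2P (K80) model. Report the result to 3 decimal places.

0.222

P = 180/2632 ≈ 0.068389 and Q = 326/2632 ≈ 0.12386.
Under the Kimura two-parameter model, d = −½ ln(1 − 2P − Q) − ¼ ln(1 − 2Q).
1 − 2P − Q = 0.739362, giving −½ ln(0.739362) = 0.150984.
1 − 2Q = 0.75228, giving −¼ ln(0.75228) = 0.071162.
d = 0.150984 + 0.071162 = 0.222146.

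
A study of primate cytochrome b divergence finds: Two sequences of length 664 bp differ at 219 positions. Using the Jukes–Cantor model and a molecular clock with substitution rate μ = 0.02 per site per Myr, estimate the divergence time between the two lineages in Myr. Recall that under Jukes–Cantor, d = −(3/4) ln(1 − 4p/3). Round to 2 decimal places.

10.86

p = 219/664 ≈ 0.329819.
d = −(3/4) ln(1 − 4p/3) = −0.75 ln(1 − 0.439759) = −0.75 ln(0.560241)
  = −0.75 × (-0.579388) = 0.434541 substitutions/site.
Under a molecular clock d = 2μt, so t = d/(2μ) = 0.434541 / (2 × 0.02) = 10.86 Myr.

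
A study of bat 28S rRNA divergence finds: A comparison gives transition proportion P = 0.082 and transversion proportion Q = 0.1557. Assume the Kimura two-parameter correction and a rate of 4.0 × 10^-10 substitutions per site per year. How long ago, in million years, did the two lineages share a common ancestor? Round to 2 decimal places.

357.36

Under the Kimura two-parameter model, d = −½ ln(1 − 2P − Q) − ¼ ln(1 − 2Q).
1 − 2P − Q = 0.6803, giving −½ ln(0.6803) = 0.192611.
1 − 2Q = 0.6886, giving −¼ ln(0.6886) = 0.093274.
d = 0.192611 + 0.093274 = 0.285885.
Under a molecular clock d = 2μt, so t = d/(2μ) = 0.285885 / (2 × 4.0 × 10^-10) = 357.36 million years.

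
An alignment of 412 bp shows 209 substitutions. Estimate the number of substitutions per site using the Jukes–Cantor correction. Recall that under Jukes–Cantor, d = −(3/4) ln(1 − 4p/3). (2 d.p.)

0.85

p = 209/412 ≈ 0.507282.
d = −(3/4) ln(1 − 4p/3) = −0.75 ln(1 − 0.676376) = −0.75 ln(0.323624)
  = −0.75 × (-1.128173) = 0.846130 substitutions/site.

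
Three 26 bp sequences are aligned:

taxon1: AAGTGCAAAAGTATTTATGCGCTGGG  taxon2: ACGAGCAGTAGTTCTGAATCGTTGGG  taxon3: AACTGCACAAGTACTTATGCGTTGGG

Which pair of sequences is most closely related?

taxon1 and taxon3

taxon1–taxon2: 10/26 differ, p = 0.385, d = 0.539.
taxon1–taxon3: 4/26 differ, p = 0.154, d = 0.172.
taxon2–taxon3: 9/26 differ, p = 0.346, d = 0.464.
The smallest distance is between taxon1 and taxon3.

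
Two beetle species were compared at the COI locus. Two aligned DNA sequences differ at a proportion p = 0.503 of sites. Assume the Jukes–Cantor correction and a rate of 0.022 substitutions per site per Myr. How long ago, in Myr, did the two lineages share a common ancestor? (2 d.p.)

d = −(3/4) ln(1 − 4p/3) = −0.75 ln(1 − 0.670667) = −0.75 ln(0.329333)
  = −0.75 × (-1.110686) = 0.833015 substitutions/site.
Under a molecular clock d = 2μt, so t = d/(2μ) = 0.833015 / (2 × 0.022) = 18.93 Myr.

18.93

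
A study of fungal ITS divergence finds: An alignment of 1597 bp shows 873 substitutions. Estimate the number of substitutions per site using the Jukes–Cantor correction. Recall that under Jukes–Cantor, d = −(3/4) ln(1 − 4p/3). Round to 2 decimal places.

p = 873/1597 ≈ 0.54665.
d = −(3/4) ln(1 − 4p/3) = −0.75 ln(1 − 0.728867) = −0.75 ln(0.271133)
  = −0.75 × (-1.305146) = 0.978860 substitutions/site.

0.98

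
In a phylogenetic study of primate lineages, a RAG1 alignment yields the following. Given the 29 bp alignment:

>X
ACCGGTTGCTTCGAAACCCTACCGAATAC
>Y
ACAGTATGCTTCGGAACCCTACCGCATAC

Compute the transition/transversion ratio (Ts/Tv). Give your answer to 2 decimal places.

0.25

Transitions are A↔G and C↔T; transversions are all other mismatches.
Transitions: 1. Transversions: 4.
R = 1/4 = 0.25.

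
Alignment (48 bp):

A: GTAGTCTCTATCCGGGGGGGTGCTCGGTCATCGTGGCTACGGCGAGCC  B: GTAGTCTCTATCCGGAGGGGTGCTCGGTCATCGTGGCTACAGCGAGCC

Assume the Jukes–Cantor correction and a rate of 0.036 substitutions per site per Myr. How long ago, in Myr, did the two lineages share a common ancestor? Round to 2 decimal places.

The sequences differ at 2 of 48 sites (16, 41), so p = 2/48 ≈ 0.041667.
d = −(3/4) ln(1 − 4p/3) = −0.75 ln(1 − 0.055556) = −0.75 ln(0.944444)
  = −0.75 × (-0.057159) = 0.042869 substitutions/site.
Under a molecular clock d = 2μt, so t = d/(2μ) = 0.042869 / (2 × 0.036) = 0.60 Myr.

0.60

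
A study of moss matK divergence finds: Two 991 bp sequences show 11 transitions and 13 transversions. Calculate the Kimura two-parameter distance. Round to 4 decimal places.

P = 11/991 ≈ 0.0111 and Q = 13/991 ≈ 0.013118.
Under the Kimura two-parameter model, d = −½ ln(1 − 2P − Q) − ¼ ln(1 − 2Q).
1 − 2P − Q = 0.964682, giving −½ ln(0.964682) = 0.017978.
1 − 2Q = 0.973764, giving −¼ ln(0.973764) = 0.006647.
d = 0.017978 + 0.006647 = 0.024625.

0.0246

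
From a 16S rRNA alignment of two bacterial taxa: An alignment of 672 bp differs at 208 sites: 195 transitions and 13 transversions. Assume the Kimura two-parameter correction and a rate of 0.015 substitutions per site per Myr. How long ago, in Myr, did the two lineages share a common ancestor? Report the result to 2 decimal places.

P = 195/672 ≈ 0.290179 and Q = 13/672 ≈ 0.019345.
Under the Kimura two-parameter model, d = −½ ln(1 − 2P − Q) − ¼ ln(1 − 2Q).
1 − 2P − Q = 0.400297, giving −½ ln(0.400297) = 0.457774.
1 − 2Q = 0.96131, giving −¼ ln(0.96131) = 0.009865.
d = 0.457774 + 0.009865 = 0.467639.
Under a molecular clock d = 2μt, so t = d/(2μ) = 0.467639 / (2 × 0.015) = 15.59 Myr.

15.59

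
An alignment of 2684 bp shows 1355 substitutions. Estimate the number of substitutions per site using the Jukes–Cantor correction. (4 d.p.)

0.8386

p = 1355/2684 ≈ 0.504844.
d = −(3/4) ln(1 − 4p/3) = −0.75 ln(1 − 0.673125) = −0.75 ln(0.326875)
  = −0.75 × (-1.118177) = 0.838633 substitutions/site.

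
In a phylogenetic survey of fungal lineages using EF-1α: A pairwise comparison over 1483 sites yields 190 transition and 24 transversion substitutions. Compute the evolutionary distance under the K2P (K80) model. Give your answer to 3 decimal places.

P = 190/1483 ≈ 0.128119 and Q = 24/1483 ≈ 0.016183.
Under the Kimura two-parameter model, d = −½ ln(1 − 2P − Q) − ¼ ln(1 − 2Q).
1 − 2P − Q = 0.727579, giving −½ ln(0.727579) = 0.159016.
1 − 2Q = 0.967634, giving −¼ ln(0.967634) = 0.008225.
d = 0.159016 + 0.008225 = 0.167241.

0.167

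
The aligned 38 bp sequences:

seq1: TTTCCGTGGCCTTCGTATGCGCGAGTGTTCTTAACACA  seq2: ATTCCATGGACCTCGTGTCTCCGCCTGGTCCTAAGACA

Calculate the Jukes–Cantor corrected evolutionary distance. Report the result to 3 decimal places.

0.457

The sequences differ at 13 of 38 sites, so p = 13/38 ≈ 0.342105.
d = −(3/4) ln(1 − 4p/3) = −0.75 ln(1 − 0.45614) = −0.75 ln(0.54386)
  = −0.75 × (-0.609063) = 0.456797 substitutions/site.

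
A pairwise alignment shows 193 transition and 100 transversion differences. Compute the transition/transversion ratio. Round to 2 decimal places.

R = 193/100 = 1.93.

1.93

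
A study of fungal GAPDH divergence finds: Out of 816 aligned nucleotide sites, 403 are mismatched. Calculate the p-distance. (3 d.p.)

0.494

p = 403/816 = 0.493872… ≈ 0.494 (to 3 d.p.).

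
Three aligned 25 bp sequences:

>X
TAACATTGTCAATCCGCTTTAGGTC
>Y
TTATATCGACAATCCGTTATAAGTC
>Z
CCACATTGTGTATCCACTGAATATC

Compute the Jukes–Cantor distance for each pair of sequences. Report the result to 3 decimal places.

d(X,Y) = 0.351, d(X,Z) = 0.490, d(Y,Z) = 0.886

X–Y: 7/25 sites differ → p = 0.28, d = −0.75 ln(1 − 0.373333) = 0.350505 ≈ 0.351.
X–Z: 9/25 sites differ → p = 0.36, d = −0.75 ln(1 − 0.48) = 0.490445 ≈ 0.490.
Y–Z: 13/25 sites differ → p = 0.52, d = −0.75 ln(1 − 0.693333) = 0.886495 ≈ 0.886.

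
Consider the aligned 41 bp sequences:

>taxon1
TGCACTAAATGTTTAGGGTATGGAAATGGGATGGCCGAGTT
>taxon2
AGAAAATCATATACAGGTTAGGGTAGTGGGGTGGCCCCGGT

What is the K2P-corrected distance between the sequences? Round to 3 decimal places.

0.610

Of 41 sites, 4 differences are transitions and 13 are transversions, so P = 4/41 ≈ 0.097561 and Q = 13/41 ≈ 0.317073.
Under the Kimura two-parameter model, d = −½ ln(1 − 2P − Q) − ¼ ln(1 − 2Q).
1 − 2P − Q = 0.487805, giving −½ ln(0.487805) = 0.358920.
1 − 2Q = 0.365854, giving −¼ ln(0.365854) = 0.251380.
d = 0.358920 + 0.251380 = 0.610300.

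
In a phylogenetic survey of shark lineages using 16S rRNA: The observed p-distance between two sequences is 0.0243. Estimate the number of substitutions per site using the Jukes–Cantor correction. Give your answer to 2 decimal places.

0.02

d = −(3/4) ln(1 − 4p/3) = −0.75 ln(1 − 0.0324) = −0.75 ln(0.9676)
  = −0.75 × (-0.032937) = 0.024703 substitutions/site.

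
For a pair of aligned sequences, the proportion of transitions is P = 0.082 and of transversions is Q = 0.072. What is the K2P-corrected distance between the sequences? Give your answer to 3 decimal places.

0.173

Under the Kimura two-parameter model, d = −½ ln(1 − 2P − Q) − ¼ ln(1 − 2Q).
1 − 2P − Q = 0.764, giving −½ ln(0.764) = 0.134594.
1 − 2Q = 0.856, giving −¼ ln(0.856) = 0.038871.
d = 0.134594 + 0.038871 = 0.173465.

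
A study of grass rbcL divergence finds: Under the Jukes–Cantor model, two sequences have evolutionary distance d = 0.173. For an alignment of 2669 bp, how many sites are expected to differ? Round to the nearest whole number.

412

Invert JC69: p = (3/4)(1 − e^(−4d/3)) = 0.75 × (1 − e^(-0.230667)) = 0.75 × (1 − 0.794004) = 0.154497.
Expected differing sites = pL ≈ 0.154497 × 2669 = 412.352493 ≈ 412.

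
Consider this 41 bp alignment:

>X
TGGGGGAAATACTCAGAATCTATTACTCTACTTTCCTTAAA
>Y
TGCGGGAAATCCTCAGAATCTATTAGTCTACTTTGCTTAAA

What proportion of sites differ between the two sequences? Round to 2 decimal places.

The sequences differ at 4 of 41 positions (sites 3, 11, 26, 35).
p = 4/41 = 0.097560… ≈ 0.10 (to 2 d.p.).

0.10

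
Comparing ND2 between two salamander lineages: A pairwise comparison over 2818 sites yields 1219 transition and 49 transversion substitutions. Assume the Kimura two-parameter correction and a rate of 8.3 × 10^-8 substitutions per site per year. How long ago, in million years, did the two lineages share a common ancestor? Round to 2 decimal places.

P = 1219/2818 ≈ 0.432576 and Q = 49/2818 ≈ 0.017388.
Under the Kimura two-parameter model, d = −½ ln(1 − 2P − Q) − ¼ ln(1 − 2Q).
1 − 2P − Q = 0.11746, giving −½ ln(0.11746) = 1.070829.
1 − 2Q = 0.965224, giving −¼ ln(0.965224) = 0.008849.
d = 1.070829 + 0.008849 = 1.079678.
Under a molecular clock d = 2μt, so t = d/(2μ) = 1.079678 / (2 × 8.3 × 10^-8) = 6.50 million years.

6.50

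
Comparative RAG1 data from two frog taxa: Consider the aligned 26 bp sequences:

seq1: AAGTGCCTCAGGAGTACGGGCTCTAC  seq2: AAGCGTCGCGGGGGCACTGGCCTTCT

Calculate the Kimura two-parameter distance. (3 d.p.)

0.722

Of 26 sites, 8 differences are transitions and 3 are transversions, so P = 8/26 ≈ 0.307692 and Q = 3/26 ≈ 0.115385.
Under the Kimura two-parameter model, d = −½ ln(1 − 2P − Q) − ¼ ln(1 − 2Q).
1 − 2P − Q = 0.269231, giving −½ ln(0.269231) = 0.656093.
1 − 2Q = 0.76923, giving −¼ ln(0.76923) = 0.065591.
d = 0.656093 + 0.065591 = 0.721684.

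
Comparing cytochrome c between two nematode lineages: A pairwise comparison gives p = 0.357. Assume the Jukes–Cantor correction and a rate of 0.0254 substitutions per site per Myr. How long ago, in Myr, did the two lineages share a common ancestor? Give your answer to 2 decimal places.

d = −(3/4) ln(1 − 4p/3) = −0.75 ln(1 − 0.476) = −0.75 ln(0.524)
  = −0.75 × (-0.646264) = 0.484698 substitutions/site.
Under a molecular clock d = 2μt, so t = d/(2μ) = 0.484698 / (2 × 0.0254) = 9.54 Myr.

9.54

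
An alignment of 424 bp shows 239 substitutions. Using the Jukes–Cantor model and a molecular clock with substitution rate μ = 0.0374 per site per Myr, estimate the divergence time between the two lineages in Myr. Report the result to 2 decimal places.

13.96

p = 239/424 ≈ 0.563679.
d = −(3/4) ln(1 − 4p/3) = −0.75 ln(1 − 0.751572) = −0.75 ln(0.248428)
  = −0.75 × (-1.392602) = 1.044452 substitutions/site.
Under a molecular clock d = 2μt, so t = d/(2μ) = 1.044452 / (2 × 0.0374) = 13.96 Myr.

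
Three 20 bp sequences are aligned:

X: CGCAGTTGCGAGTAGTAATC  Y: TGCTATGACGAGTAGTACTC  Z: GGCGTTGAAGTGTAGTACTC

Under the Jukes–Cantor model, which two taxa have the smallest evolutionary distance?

X–Y: 6/20 differ, p = 0.300, d = 0.383.
X–Z: 8/20 differ, p = 0.400, d = 0.572.
Y–Z: 5/20 differ, p = 0.250, d = 0.304.
The smallest distance is between Y and Z.

Y and Z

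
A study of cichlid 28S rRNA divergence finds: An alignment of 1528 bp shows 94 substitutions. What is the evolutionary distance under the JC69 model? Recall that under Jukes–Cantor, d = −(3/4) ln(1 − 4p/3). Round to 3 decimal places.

p = 94/1528 ≈ 0.061518.
d = −(3/4) ln(1 − 4p/3) = −0.75 ln(1 − 0.082024) = −0.75 ln(0.917976)
  = −0.75 × (-0.085584) = 0.064188 substitutions/site.

0.064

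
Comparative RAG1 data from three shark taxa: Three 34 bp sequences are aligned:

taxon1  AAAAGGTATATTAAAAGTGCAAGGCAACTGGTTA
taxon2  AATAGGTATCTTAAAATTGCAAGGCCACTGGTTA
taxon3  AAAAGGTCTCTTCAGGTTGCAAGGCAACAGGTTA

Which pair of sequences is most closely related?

taxon1–taxon2: 4/34 differ, p = 0.118, d = 0.128.
taxon1–taxon3: 7/34 differ, p = 0.206, d = 0.241.
taxon2–taxon3: 7/34 differ, p = 0.206, d = 0.241.
The smallest distance is between taxon1 and taxon2.

taxon1 and taxon2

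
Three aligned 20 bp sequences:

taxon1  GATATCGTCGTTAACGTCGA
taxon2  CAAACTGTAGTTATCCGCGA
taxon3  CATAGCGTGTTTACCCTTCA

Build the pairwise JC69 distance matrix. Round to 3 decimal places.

d(taxon1,taxon2) = 0.572, d(taxon1,taxon3) = 0.572, d(taxon2,taxon3) = 0.687

taxon1–taxon2: 8/20 sites differ → p = 0.4, d = −0.75 ln(1 − 0.533333) = 0.571605 ≈ 0.572.
taxon1–taxon3: 8/20 sites differ → p = 0.4, d = −0.75 ln(1 − 0.533333) = 0.571605 ≈ 0.572.
taxon2–taxon3: 9/20 sites differ → p = 0.45, d = −0.75 ln(1 − 0.6) = 0.687218 ≈ 0.687.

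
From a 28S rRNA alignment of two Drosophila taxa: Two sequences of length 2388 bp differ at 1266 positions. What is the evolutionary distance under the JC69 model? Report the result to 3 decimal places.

p = 1266/2388 ≈ 0.530151.
d = −(3/4) ln(1 − 4p/3) = −0.75 ln(1 − 0.706868) = −0.75 ln(0.293132)
  = −0.75 × (-1.227132) = 0.920349 substitutions/site.

0.920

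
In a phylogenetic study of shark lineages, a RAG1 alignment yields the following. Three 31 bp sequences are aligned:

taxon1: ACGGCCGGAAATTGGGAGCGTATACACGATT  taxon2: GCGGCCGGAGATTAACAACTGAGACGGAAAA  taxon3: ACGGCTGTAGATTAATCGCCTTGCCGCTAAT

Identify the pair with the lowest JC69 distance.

taxon2 and taxon3

taxon1–taxon2: 14/31 differ, p = 0.452, d = 0.691.
taxon1–taxon3: 14/31 differ, p = 0.452, d = 0.691.
taxon2–taxon3: 13/31 differ, p = 0.419, d = 0.614.
The smallest distance is between taxon2 and taxon3.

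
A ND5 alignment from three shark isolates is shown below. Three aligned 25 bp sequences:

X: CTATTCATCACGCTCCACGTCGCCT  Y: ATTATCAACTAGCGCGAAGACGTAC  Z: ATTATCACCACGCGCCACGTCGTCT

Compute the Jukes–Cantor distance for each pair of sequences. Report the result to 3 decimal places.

X–Y: 13/25 sites differ → p = 0.52, d = −0.75 ln(1 − 0.693333) = 0.886495 ≈ 0.886.
X–Z: 6/25 sites differ → p = 0.24, d = −0.75 ln(1 − 0.32) = 0.289247 ≈ 0.289.
Y–Z: 8/25 sites differ → p = 0.32, d = −0.75 ln(1 − 0.426667) = 0.417216 ≈ 0.417.

d(X,Y) = 0.886, d(X,Z) = 0.289, d(Y,Z) = 0.417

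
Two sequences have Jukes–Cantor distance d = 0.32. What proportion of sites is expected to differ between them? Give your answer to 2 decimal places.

p = (3/4)(1 − e^(−4d/3)) = 0.75 × (1 − e^(-0.426667)) = 0.75 × (1 − 0.652681) = 0.260489.

0.26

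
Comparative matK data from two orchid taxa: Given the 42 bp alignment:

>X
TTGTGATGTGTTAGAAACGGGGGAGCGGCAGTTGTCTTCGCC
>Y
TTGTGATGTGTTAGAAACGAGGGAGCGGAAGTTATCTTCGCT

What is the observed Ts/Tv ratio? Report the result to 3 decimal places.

Transitions are A↔G and C↔T; transversions are all other mismatches.
Transitions: 3. Transversions: 1.
R = 3/1 = 3.000.

3.000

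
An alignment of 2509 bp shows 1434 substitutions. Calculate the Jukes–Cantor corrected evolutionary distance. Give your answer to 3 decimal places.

p = 1434/2509 ≈ 0.571542.
d = −(3/4) ln(1 − 4p/3) = −0.75 ln(1 − 0.762056) = −0.75 ln(0.237944)
  = −0.75 × (-1.435720) = 1.076790 substitutions/site.

1.077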